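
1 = 1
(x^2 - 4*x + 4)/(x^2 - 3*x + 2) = (x - 2)/(x - 1)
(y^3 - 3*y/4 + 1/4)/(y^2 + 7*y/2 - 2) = (2*y^2 + y - 1)/(2*(y + 4))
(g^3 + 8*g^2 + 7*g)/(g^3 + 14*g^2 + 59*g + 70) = g*(g + 1)/(g^2 + 7*g + 10)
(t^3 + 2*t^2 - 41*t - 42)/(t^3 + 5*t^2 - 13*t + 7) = (t^2 - 5*t - 6)/(t^2 - 2*t + 1)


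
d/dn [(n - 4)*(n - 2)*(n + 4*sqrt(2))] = 3*n^2 - 12*n + 8*sqrt(2)*n - 24*sqrt(2) + 8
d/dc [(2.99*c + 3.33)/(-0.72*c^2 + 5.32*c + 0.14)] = (2.1528*c^2 + 4.7952*c - 17.297)/(0.5184*c^4 - 7.6608*c^3 + 28.1008*c^2 + 1.4896*c + 0.0196)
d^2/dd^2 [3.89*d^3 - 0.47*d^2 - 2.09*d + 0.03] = 23.34*d - 0.94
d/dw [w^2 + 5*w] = 2*w + 5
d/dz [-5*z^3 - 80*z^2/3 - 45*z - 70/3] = -15*z^2 - 160*z/3 - 45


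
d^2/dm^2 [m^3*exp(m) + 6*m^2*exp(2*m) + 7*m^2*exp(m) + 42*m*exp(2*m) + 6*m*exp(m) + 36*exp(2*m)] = (m^3 + 24*m^2*exp(m) + 13*m^2 + 216*m*exp(m) + 40*m + 324*exp(m) + 26)*exp(m)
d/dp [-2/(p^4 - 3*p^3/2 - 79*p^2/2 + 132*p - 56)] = 4*(8*p^3 - 9*p^2 - 158*p + 264)/(-2*p^4 + 3*p^3 + 79*p^2 - 264*p + 112)^2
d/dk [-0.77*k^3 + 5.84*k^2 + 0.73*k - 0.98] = -2.31*k^2 + 11.68*k + 0.73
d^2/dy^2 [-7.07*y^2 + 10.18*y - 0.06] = -14.1400000000000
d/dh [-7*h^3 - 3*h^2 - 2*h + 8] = -21*h^2 - 6*h - 2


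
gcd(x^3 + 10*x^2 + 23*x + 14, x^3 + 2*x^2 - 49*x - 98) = x^2 + 9*x + 14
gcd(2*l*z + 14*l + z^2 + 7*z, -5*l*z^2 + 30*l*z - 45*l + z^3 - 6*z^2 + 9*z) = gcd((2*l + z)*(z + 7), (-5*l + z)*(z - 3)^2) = 1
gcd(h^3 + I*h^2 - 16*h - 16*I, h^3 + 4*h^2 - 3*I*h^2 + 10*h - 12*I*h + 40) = h + 4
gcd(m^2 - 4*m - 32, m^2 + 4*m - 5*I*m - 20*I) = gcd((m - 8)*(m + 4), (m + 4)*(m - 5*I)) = m + 4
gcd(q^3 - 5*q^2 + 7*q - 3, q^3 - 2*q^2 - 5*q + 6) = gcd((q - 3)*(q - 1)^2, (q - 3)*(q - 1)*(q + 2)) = q^2 - 4*q + 3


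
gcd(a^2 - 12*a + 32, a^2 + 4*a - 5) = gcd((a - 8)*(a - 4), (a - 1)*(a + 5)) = 1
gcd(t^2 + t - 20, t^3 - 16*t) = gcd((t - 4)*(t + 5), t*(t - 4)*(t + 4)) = t - 4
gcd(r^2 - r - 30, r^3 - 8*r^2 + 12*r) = r - 6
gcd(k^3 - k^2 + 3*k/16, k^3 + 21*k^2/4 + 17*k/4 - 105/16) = k - 3/4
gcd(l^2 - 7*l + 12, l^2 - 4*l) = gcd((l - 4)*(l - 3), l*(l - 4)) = l - 4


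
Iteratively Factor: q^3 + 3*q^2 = (q)*(q^2 + 3*q) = q*(q + 3)*(q)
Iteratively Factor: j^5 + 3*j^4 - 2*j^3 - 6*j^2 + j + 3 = (j + 1)*(j^4 + 2*j^3 - 4*j^2 - 2*j + 3) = (j - 1)*(j + 1)*(j^3 + 3*j^2 - j - 3) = (j - 1)*(j + 1)^2*(j^2 + 2*j - 3) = (j - 1)*(j + 1)^2*(j + 3)*(j - 1)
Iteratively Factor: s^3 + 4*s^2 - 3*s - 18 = (s - 2)*(s^2 + 6*s + 9) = (s - 2)*(s + 3)*(s + 3)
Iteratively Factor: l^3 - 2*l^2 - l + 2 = (l + 1)*(l^2 - 3*l + 2) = (l - 2)*(l + 1)*(l - 1)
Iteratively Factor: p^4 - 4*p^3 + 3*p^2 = (p)*(p^3 - 4*p^2 + 3*p) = p*(p - 1)*(p^2 - 3*p) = p^2*(p - 1)*(p - 3)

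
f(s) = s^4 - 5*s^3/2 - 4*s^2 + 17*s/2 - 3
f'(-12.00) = -7887.50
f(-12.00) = 24375.00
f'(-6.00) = -1077.50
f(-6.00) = 1638.00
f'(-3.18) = -170.53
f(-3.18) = 112.17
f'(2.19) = -2.98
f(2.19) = -6.83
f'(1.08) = -3.85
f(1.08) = -0.27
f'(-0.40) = 10.24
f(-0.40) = -6.85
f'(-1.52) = -10.72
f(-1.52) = -11.04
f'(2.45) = 2.71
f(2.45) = -6.92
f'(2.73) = 12.15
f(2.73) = -4.93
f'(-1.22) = -0.17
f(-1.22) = -12.57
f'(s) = 4*s^3 - 15*s^2/2 - 8*s + 17/2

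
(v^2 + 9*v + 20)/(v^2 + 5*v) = (v + 4)/v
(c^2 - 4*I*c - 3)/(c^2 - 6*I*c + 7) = (c^2 - 4*I*c - 3)/(c^2 - 6*I*c + 7)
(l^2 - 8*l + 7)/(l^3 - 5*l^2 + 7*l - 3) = (l - 7)/(l^2 - 4*l + 3)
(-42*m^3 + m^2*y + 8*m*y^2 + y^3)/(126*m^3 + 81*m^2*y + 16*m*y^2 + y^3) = (-2*m + y)/(6*m + y)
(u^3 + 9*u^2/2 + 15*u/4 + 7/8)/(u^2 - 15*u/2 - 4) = (u^2 + 4*u + 7/4)/(u - 8)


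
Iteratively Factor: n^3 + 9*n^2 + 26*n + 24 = (n + 3)*(n^2 + 6*n + 8) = (n + 2)*(n + 3)*(n + 4)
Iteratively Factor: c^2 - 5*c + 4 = (c - 4)*(c - 1)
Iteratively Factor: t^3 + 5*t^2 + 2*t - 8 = (t + 2)*(t^2 + 3*t - 4) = (t + 2)*(t + 4)*(t - 1)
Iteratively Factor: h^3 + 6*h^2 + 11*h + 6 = (h + 2)*(h^2 + 4*h + 3) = (h + 2)*(h + 3)*(h + 1)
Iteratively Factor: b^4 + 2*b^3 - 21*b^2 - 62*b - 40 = (b + 2)*(b^3 - 21*b - 20) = (b - 5)*(b + 2)*(b^2 + 5*b + 4) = (b - 5)*(b + 1)*(b + 2)*(b + 4)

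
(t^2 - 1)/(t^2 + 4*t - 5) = (t + 1)/(t + 5)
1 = 1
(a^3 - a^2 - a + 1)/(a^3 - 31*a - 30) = (a^2 - 2*a + 1)/(a^2 - a - 30)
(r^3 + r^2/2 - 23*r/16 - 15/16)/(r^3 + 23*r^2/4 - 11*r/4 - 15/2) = (r + 3/4)/(r + 6)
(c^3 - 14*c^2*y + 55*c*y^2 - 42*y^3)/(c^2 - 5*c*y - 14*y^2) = (c^2 - 7*c*y + 6*y^2)/(c + 2*y)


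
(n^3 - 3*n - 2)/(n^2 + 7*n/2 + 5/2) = 2*(n^2 - n - 2)/(2*n + 5)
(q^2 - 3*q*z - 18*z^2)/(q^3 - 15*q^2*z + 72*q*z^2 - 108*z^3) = (q + 3*z)/(q^2 - 9*q*z + 18*z^2)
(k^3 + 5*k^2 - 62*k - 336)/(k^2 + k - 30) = (k^2 - k - 56)/(k - 5)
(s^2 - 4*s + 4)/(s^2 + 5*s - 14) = (s - 2)/(s + 7)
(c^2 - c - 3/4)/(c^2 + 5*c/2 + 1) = (c - 3/2)/(c + 2)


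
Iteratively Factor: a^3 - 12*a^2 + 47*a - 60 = (a - 3)*(a^2 - 9*a + 20) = (a - 4)*(a - 3)*(a - 5)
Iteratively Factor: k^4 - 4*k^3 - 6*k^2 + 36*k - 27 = (k + 3)*(k^3 - 7*k^2 + 15*k - 9) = (k - 1)*(k + 3)*(k^2 - 6*k + 9) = (k - 3)*(k - 1)*(k + 3)*(k - 3)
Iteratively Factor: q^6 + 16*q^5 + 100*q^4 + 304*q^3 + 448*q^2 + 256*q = (q + 4)*(q^5 + 12*q^4 + 52*q^3 + 96*q^2 + 64*q) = q*(q + 4)*(q^4 + 12*q^3 + 52*q^2 + 96*q + 64) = q*(q + 2)*(q + 4)*(q^3 + 10*q^2 + 32*q + 32) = q*(q + 2)^2*(q + 4)*(q^2 + 8*q + 16) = q*(q + 2)^2*(q + 4)^2*(q + 4)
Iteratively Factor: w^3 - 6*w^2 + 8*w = (w - 4)*(w^2 - 2*w) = (w - 4)*(w - 2)*(w)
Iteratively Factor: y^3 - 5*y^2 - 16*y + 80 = (y - 4)*(y^2 - y - 20) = (y - 4)*(y + 4)*(y - 5)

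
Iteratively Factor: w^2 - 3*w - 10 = (w + 2)*(w - 5)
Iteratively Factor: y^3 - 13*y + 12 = (y - 3)*(y^2 + 3*y - 4) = (y - 3)*(y + 4)*(y - 1)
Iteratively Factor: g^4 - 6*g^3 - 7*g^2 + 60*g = (g + 3)*(g^3 - 9*g^2 + 20*g) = g*(g + 3)*(g^2 - 9*g + 20) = g*(g - 4)*(g + 3)*(g - 5)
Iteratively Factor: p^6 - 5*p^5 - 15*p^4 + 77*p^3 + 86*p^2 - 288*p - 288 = (p - 4)*(p^5 - p^4 - 19*p^3 + p^2 + 90*p + 72) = (p - 4)*(p - 3)*(p^4 + 2*p^3 - 13*p^2 - 38*p - 24) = (p - 4)*(p - 3)*(p + 3)*(p^3 - p^2 - 10*p - 8) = (p - 4)*(p - 3)*(p + 2)*(p + 3)*(p^2 - 3*p - 4) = (p - 4)*(p - 3)*(p + 1)*(p + 2)*(p + 3)*(p - 4)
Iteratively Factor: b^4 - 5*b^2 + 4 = (b + 1)*(b^3 - b^2 - 4*b + 4) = (b - 2)*(b + 1)*(b^2 + b - 2) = (b - 2)*(b - 1)*(b + 1)*(b + 2)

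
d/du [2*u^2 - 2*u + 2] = 4*u - 2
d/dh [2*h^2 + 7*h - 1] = 4*h + 7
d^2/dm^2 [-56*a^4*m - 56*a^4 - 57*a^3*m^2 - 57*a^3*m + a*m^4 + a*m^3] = 6*a*(-19*a^2 + 2*m^2 + m)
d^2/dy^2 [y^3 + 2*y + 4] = 6*y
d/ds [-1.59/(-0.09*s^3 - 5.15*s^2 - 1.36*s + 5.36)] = (-0.4293*s^2 - 16.377*s - 2.1624)/(0.09*s^3 + 5.15*s^2 + 1.36*s - 5.36)^2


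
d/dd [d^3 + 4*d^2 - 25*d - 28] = 3*d^2 + 8*d - 25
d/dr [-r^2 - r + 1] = -2*r - 1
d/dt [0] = 0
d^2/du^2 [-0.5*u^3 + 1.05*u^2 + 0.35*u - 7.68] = 2.1 - 3.0*u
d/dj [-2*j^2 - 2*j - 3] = -4*j - 2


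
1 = 1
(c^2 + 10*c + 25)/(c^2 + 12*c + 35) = (c + 5)/(c + 7)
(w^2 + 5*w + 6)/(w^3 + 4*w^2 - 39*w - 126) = (w + 2)/(w^2 + w - 42)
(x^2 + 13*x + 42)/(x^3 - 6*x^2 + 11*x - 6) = (x^2 + 13*x + 42)/(x^3 - 6*x^2 + 11*x - 6)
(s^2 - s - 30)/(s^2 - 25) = (s - 6)/(s - 5)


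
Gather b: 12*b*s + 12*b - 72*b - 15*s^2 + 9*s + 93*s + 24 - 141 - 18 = b*(12*s - 60) - 15*s^2 + 102*s - 135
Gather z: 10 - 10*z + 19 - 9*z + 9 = 38 - 19*z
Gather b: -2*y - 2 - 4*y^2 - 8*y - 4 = -4*y^2 - 10*y - 6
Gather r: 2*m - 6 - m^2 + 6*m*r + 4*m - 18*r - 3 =-m^2 + 6*m + r*(6*m - 18) - 9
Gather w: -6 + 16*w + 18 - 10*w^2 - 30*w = -10*w^2 - 14*w + 12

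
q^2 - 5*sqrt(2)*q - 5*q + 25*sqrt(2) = (q - 5)*(q - 5*sqrt(2))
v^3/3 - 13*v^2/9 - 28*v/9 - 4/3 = (v/3 + 1/3)*(v - 6)*(v + 2/3)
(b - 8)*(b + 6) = b^2 - 2*b - 48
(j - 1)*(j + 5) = j^2 + 4*j - 5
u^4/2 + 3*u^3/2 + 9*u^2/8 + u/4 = u*(u/2 + 1)*(u + 1/2)^2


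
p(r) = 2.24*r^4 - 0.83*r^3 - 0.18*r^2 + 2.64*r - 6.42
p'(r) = 8.96*r^3 - 2.49*r^2 - 0.36*r + 2.64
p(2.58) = 84.19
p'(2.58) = 139.01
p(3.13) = 189.62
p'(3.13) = 251.87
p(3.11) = 184.63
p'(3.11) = 246.96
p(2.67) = 97.39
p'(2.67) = 154.47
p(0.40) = -5.39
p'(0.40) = 2.67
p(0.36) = -5.49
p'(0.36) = 2.61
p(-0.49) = -7.53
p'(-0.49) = 1.16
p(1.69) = 11.79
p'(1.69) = 38.17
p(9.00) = 14094.33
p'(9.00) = 6329.55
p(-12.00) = 47818.86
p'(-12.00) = -15834.48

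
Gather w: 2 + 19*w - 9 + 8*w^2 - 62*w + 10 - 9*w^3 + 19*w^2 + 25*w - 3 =-9*w^3 + 27*w^2 - 18*w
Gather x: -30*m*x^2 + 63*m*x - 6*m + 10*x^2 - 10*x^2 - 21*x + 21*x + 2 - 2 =-30*m*x^2 + 63*m*x - 6*m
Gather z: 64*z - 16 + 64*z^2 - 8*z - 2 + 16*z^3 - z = 16*z^3 + 64*z^2 + 55*z - 18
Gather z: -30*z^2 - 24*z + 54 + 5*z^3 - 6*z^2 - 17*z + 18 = 5*z^3 - 36*z^2 - 41*z + 72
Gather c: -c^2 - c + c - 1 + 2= 1 - c^2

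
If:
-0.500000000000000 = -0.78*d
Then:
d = 0.64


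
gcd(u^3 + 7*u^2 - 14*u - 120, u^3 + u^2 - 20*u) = u^2 + u - 20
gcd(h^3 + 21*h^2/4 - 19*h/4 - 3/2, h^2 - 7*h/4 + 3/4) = h - 1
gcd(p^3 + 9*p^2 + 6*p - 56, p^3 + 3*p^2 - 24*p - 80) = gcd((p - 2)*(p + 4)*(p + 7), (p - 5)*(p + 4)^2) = p + 4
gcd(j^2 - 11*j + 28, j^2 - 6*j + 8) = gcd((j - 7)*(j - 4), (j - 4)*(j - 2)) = j - 4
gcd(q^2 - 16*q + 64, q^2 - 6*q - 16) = q - 8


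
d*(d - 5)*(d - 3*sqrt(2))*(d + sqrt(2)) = d^4 - 5*d^3 - 2*sqrt(2)*d^3 - 6*d^2 + 10*sqrt(2)*d^2 + 30*d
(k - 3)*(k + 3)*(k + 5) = k^3 + 5*k^2 - 9*k - 45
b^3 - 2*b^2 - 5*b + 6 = (b - 3)*(b - 1)*(b + 2)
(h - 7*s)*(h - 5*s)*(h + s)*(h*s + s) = h^4*s - 11*h^3*s^2 + h^3*s + 23*h^2*s^3 - 11*h^2*s^2 + 35*h*s^4 + 23*h*s^3 + 35*s^4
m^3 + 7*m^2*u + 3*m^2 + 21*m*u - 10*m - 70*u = (m - 2)*(m + 5)*(m + 7*u)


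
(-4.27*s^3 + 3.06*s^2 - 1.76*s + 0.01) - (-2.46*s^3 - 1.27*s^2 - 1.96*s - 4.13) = -1.81*s^3 + 4.33*s^2 + 0.2*s + 4.14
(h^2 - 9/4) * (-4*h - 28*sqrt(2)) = -4*h^3 - 28*sqrt(2)*h^2 + 9*h + 63*sqrt(2)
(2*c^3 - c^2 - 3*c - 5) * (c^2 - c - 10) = 2*c^5 - 3*c^4 - 22*c^3 + 8*c^2 + 35*c + 50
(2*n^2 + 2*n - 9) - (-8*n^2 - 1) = 10*n^2 + 2*n - 8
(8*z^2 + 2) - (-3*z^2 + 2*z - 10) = 11*z^2 - 2*z + 12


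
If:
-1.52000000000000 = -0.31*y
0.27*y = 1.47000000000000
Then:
No Solution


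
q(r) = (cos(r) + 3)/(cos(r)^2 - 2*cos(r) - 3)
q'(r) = (2*sin(r)*cos(r) - 2*sin(r))*(cos(r) + 3)/(cos(r)^2 - 2*cos(r) - 3)^2 - sin(r)/(cos(r)^2 - 2*cos(r) - 3)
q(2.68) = -5.16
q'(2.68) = -20.29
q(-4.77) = -0.98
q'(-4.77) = -0.27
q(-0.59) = -0.96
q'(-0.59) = -0.09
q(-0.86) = -0.94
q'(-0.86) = -0.07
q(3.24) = -103.72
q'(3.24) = 2098.68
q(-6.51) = -0.99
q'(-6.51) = -0.05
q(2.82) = -10.13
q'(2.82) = -60.10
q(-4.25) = -1.34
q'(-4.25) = -1.35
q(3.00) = -50.34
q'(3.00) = -704.53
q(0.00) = -1.00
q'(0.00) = 0.00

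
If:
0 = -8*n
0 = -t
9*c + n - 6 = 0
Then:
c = 2/3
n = 0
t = 0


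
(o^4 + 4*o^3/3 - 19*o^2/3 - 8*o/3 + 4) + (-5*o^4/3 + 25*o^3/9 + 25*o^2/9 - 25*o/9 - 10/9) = -2*o^4/3 + 37*o^3/9 - 32*o^2/9 - 49*o/9 + 26/9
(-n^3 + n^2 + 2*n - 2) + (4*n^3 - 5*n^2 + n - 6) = 3*n^3 - 4*n^2 + 3*n - 8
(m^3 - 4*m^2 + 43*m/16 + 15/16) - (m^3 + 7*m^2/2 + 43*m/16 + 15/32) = 15/32 - 15*m^2/2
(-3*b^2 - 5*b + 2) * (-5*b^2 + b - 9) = 15*b^4 + 22*b^3 + 12*b^2 + 47*b - 18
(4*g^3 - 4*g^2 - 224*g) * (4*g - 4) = 16*g^4 - 32*g^3 - 880*g^2 + 896*g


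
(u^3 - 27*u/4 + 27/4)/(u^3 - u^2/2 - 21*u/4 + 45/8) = 2*(u + 3)/(2*u + 5)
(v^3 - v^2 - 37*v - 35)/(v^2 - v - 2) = (v^2 - 2*v - 35)/(v - 2)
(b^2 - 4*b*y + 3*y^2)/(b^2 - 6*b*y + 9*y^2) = (-b + y)/(-b + 3*y)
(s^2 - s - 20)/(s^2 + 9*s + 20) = (s - 5)/(s + 5)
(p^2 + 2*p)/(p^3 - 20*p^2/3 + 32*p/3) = 3*(p + 2)/(3*p^2 - 20*p + 32)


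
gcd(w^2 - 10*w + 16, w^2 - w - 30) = 1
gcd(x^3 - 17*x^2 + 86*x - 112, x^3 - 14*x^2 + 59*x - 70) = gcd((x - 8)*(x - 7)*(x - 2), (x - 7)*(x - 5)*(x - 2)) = x^2 - 9*x + 14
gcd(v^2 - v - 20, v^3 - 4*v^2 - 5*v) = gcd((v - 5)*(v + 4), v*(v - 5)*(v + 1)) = v - 5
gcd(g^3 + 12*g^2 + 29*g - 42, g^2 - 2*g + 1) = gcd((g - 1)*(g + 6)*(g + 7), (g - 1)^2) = g - 1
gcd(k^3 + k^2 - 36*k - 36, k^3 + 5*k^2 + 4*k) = k + 1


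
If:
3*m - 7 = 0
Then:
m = 7/3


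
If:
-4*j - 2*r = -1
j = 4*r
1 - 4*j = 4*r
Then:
No Solution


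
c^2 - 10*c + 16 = (c - 8)*(c - 2)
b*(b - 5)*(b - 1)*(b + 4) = b^4 - 2*b^3 - 19*b^2 + 20*b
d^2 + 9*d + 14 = (d + 2)*(d + 7)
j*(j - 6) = j^2 - 6*j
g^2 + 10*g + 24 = (g + 4)*(g + 6)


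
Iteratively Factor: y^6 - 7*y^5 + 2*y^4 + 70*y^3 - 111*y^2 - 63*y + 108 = (y - 3)*(y^5 - 4*y^4 - 10*y^3 + 40*y^2 + 9*y - 36) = (y - 4)*(y - 3)*(y^4 - 10*y^2 + 9) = (y - 4)*(y - 3)^2*(y^3 + 3*y^2 - y - 3) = (y - 4)*(y - 3)^2*(y + 1)*(y^2 + 2*y - 3) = (y - 4)*(y - 3)^2*(y + 1)*(y + 3)*(y - 1)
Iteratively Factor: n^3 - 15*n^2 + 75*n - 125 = (n - 5)*(n^2 - 10*n + 25) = (n - 5)^2*(n - 5)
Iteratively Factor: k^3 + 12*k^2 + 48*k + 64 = (k + 4)*(k^2 + 8*k + 16) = (k + 4)^2*(k + 4)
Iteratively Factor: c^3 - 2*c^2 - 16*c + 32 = (c - 2)*(c^2 - 16) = (c - 2)*(c + 4)*(c - 4)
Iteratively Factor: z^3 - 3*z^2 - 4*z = (z + 1)*(z^2 - 4*z) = z*(z + 1)*(z - 4)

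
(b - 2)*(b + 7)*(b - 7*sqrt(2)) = b^3 - 7*sqrt(2)*b^2 + 5*b^2 - 35*sqrt(2)*b - 14*b + 98*sqrt(2)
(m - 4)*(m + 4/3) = m^2 - 8*m/3 - 16/3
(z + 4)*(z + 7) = z^2 + 11*z + 28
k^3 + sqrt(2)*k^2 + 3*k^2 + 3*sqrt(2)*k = k*(k + 3)*(k + sqrt(2))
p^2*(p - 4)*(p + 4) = p^4 - 16*p^2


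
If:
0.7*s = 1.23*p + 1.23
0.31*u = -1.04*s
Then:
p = -0.16963727329581*u - 1.0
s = -0.298076923076923*u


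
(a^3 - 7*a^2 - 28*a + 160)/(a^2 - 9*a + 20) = (a^2 - 3*a - 40)/(a - 5)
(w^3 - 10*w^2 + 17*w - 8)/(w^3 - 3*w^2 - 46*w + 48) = (w - 1)/(w + 6)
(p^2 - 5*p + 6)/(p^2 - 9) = (p - 2)/(p + 3)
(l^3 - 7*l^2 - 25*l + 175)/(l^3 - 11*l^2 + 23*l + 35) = (l + 5)/(l + 1)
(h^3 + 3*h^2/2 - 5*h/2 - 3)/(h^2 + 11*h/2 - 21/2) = (h^2 + 3*h + 2)/(h + 7)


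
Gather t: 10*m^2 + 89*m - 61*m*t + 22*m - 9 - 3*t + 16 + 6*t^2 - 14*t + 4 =10*m^2 + 111*m + 6*t^2 + t*(-61*m - 17) + 11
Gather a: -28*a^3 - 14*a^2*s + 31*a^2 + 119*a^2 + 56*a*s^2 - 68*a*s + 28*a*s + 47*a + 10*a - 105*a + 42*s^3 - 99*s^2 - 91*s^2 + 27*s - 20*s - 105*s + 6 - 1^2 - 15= -28*a^3 + a^2*(150 - 14*s) + a*(56*s^2 - 40*s - 48) + 42*s^3 - 190*s^2 - 98*s - 10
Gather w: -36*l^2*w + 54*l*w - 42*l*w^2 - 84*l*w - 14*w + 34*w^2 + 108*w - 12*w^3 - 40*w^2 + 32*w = -12*w^3 + w^2*(-42*l - 6) + w*(-36*l^2 - 30*l + 126)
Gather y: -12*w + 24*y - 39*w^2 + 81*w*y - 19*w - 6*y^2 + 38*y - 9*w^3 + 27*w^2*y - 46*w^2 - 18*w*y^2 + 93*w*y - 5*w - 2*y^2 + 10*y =-9*w^3 - 85*w^2 - 36*w + y^2*(-18*w - 8) + y*(27*w^2 + 174*w + 72)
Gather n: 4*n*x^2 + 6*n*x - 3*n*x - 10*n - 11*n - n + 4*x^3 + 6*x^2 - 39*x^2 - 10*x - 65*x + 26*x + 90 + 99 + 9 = n*(4*x^2 + 3*x - 22) + 4*x^3 - 33*x^2 - 49*x + 198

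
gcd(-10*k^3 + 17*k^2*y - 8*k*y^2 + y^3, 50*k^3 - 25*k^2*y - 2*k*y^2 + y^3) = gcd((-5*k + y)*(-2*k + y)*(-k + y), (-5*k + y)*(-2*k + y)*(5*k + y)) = 10*k^2 - 7*k*y + y^2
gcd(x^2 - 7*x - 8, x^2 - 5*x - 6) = x + 1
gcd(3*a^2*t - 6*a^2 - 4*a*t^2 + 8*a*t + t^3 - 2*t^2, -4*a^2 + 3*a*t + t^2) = -a + t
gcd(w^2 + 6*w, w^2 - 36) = w + 6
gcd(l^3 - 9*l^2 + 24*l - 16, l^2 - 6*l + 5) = l - 1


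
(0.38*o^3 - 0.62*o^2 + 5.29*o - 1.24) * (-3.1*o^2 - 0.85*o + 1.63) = -1.178*o^5 + 1.599*o^4 - 15.2526*o^3 - 1.6631*o^2 + 9.6767*o - 2.0212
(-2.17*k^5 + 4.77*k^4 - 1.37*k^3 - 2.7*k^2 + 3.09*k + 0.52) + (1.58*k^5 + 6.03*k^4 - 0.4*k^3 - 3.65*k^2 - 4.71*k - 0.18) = -0.59*k^5 + 10.8*k^4 - 1.77*k^3 - 6.35*k^2 - 1.62*k + 0.34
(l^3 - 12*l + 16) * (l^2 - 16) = l^5 - 28*l^3 + 16*l^2 + 192*l - 256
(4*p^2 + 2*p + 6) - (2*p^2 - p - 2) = 2*p^2 + 3*p + 8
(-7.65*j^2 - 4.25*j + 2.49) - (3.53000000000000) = -7.65*j^2 - 4.25*j - 1.04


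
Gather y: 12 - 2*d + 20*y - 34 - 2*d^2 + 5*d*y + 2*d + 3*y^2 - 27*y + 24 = -2*d^2 + 3*y^2 + y*(5*d - 7) + 2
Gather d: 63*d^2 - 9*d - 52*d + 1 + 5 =63*d^2 - 61*d + 6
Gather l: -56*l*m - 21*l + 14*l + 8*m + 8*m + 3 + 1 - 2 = l*(-56*m - 7) + 16*m + 2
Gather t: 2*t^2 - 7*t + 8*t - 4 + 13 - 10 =2*t^2 + t - 1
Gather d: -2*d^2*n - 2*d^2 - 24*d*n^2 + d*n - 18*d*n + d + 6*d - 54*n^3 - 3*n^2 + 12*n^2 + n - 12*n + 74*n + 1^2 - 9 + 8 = d^2*(-2*n - 2) + d*(-24*n^2 - 17*n + 7) - 54*n^3 + 9*n^2 + 63*n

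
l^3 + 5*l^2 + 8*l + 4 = (l + 1)*(l + 2)^2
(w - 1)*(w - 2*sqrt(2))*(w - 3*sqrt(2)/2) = w^3 - 7*sqrt(2)*w^2/2 - w^2 + 7*sqrt(2)*w/2 + 6*w - 6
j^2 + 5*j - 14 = (j - 2)*(j + 7)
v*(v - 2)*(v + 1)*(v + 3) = v^4 + 2*v^3 - 5*v^2 - 6*v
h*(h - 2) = h^2 - 2*h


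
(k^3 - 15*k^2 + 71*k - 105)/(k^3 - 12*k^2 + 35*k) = (k - 3)/k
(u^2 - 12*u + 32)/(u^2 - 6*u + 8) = (u - 8)/(u - 2)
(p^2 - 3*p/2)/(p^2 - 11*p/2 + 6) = p/(p - 4)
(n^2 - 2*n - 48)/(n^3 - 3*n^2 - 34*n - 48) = (n + 6)/(n^2 + 5*n + 6)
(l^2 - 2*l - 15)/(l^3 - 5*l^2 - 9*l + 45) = 1/(l - 3)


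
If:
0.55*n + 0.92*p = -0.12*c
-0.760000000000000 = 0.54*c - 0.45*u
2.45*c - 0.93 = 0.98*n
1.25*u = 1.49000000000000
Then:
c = -0.41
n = -1.98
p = 1.24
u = 1.19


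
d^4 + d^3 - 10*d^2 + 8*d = d*(d - 2)*(d - 1)*(d + 4)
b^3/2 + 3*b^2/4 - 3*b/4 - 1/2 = (b/2 + 1)*(b - 1)*(b + 1/2)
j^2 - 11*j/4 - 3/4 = (j - 3)*(j + 1/4)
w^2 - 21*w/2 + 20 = (w - 8)*(w - 5/2)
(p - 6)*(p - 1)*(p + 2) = p^3 - 5*p^2 - 8*p + 12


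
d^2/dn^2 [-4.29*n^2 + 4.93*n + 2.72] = -8.58000000000000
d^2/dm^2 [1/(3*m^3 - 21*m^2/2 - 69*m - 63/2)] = 4*((7 - 6*m)*(-2*m^3 + 7*m^2 + 46*m + 21) - 4*(-3*m^2 + 7*m + 23)^2)/(3*(-2*m^3 + 7*m^2 + 46*m + 21)^3)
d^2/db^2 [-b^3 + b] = -6*b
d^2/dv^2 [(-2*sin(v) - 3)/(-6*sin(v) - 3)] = 4*(sin(v) + cos(2*v) + 3)/(3*(2*sin(v) + 1)^3)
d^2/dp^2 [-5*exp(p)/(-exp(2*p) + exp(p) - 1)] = 5*((3 - 8*exp(p))*(exp(2*p) - exp(p) + 1)*exp(p) + 2*(2*exp(p) - 1)^2*exp(2*p) + (exp(2*p) - exp(p) + 1)^2)*exp(p)/(exp(2*p) - exp(p) + 1)^3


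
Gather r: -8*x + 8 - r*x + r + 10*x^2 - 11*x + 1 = r*(1 - x) + 10*x^2 - 19*x + 9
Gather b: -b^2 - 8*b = -b^2 - 8*b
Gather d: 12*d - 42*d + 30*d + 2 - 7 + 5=0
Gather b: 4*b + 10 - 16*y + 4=4*b - 16*y + 14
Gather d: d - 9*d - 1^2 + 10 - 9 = -8*d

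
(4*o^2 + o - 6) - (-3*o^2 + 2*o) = 7*o^2 - o - 6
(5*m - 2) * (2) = 10*m - 4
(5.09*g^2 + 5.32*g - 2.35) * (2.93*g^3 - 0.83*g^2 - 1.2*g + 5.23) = 14.9137*g^5 + 11.3629*g^4 - 17.4091*g^3 + 22.1872*g^2 + 30.6436*g - 12.2905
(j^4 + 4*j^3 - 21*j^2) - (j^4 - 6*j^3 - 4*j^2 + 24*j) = 10*j^3 - 17*j^2 - 24*j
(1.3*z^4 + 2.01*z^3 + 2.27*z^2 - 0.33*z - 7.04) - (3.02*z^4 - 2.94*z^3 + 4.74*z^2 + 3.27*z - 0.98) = -1.72*z^4 + 4.95*z^3 - 2.47*z^2 - 3.6*z - 6.06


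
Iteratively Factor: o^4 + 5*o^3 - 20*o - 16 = (o + 2)*(o^3 + 3*o^2 - 6*o - 8) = (o + 2)*(o + 4)*(o^2 - o - 2) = (o + 1)*(o + 2)*(o + 4)*(o - 2)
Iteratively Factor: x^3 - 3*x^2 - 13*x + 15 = (x - 5)*(x^2 + 2*x - 3) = (x - 5)*(x + 3)*(x - 1)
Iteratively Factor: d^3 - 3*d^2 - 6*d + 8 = (d - 1)*(d^2 - 2*d - 8) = (d - 1)*(d + 2)*(d - 4)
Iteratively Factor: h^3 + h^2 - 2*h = (h + 2)*(h^2 - h) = h*(h + 2)*(h - 1)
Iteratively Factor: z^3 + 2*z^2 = (z + 2)*(z^2) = z*(z + 2)*(z)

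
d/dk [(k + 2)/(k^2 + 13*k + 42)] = (k^2 + 13*k - (k + 2)*(2*k + 13) + 42)/(k^2 + 13*k + 42)^2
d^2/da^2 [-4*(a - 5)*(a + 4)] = -8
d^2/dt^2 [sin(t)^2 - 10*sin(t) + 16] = 10*sin(t) + 2*cos(2*t)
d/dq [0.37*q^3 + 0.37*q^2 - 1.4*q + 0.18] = 1.11*q^2 + 0.74*q - 1.4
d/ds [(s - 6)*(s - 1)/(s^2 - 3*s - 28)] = 2*(2*s^2 - 34*s + 107)/(s^4 - 6*s^3 - 47*s^2 + 168*s + 784)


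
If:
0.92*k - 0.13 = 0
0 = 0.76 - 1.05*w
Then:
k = 0.14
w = 0.72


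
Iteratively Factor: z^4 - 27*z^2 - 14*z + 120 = (z + 4)*(z^3 - 4*z^2 - 11*z + 30) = (z + 3)*(z + 4)*(z^2 - 7*z + 10) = (z - 5)*(z + 3)*(z + 4)*(z - 2)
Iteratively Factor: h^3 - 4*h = (h - 2)*(h^2 + 2*h) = (h - 2)*(h + 2)*(h)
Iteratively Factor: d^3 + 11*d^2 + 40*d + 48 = (d + 4)*(d^2 + 7*d + 12) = (d + 4)^2*(d + 3)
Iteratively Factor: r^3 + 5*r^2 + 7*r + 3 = (r + 3)*(r^2 + 2*r + 1) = (r + 1)*(r + 3)*(r + 1)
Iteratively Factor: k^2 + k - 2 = (k + 2)*(k - 1)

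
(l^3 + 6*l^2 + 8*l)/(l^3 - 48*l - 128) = l*(l + 2)/(l^2 - 4*l - 32)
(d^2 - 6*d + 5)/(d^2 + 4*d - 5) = (d - 5)/(d + 5)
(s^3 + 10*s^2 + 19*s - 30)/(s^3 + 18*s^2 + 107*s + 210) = (s - 1)/(s + 7)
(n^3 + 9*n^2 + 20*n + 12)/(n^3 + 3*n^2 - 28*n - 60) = (n + 1)/(n - 5)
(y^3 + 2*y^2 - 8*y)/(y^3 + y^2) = (y^2 + 2*y - 8)/(y*(y + 1))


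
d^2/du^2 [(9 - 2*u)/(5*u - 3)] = 390/(5*u - 3)^3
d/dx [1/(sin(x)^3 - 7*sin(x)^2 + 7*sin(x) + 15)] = (-3*sin(x)^2 + 14*sin(x) - 7)*cos(x)/(sin(x)^3 - 7*sin(x)^2 + 7*sin(x) + 15)^2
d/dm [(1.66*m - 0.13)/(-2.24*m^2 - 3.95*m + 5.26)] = (3.7184*m^2 - 0.5824*m + 8.2181)/(5.0176*m^4 + 17.696*m^3 - 7.9623*m^2 - 41.554*m + 27.6676)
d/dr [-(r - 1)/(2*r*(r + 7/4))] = 2*(4*r^2 - 8*r - 7)/(r^2*(16*r^2 + 56*r + 49))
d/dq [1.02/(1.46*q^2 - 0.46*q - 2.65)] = (0.4692 - 2.9784*q)/(-1.46*q^2 + 0.46*q + 2.65)^2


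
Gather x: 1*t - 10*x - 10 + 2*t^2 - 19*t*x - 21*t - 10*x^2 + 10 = 2*t^2 - 20*t - 10*x^2 + x*(-19*t - 10)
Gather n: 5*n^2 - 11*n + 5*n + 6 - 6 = 5*n^2 - 6*n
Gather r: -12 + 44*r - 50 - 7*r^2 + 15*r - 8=-7*r^2 + 59*r - 70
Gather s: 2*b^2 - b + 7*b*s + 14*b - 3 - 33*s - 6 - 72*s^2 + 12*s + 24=2*b^2 + 13*b - 72*s^2 + s*(7*b - 21) + 15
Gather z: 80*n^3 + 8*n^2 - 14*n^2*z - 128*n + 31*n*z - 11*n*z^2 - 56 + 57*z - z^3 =80*n^3 + 8*n^2 - 11*n*z^2 - 128*n - z^3 + z*(-14*n^2 + 31*n + 57) - 56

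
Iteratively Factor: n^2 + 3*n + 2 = (n + 2)*(n + 1)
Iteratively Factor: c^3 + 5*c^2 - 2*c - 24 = (c + 3)*(c^2 + 2*c - 8) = (c - 2)*(c + 3)*(c + 4)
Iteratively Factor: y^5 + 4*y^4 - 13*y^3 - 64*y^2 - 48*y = (y - 4)*(y^4 + 8*y^3 + 19*y^2 + 12*y) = (y - 4)*(y + 1)*(y^3 + 7*y^2 + 12*y) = (y - 4)*(y + 1)*(y + 4)*(y^2 + 3*y) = (y - 4)*(y + 1)*(y + 3)*(y + 4)*(y)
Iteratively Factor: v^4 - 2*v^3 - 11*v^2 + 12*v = (v - 4)*(v^3 + 2*v^2 - 3*v) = (v - 4)*(v - 1)*(v^2 + 3*v) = (v - 4)*(v - 1)*(v + 3)*(v)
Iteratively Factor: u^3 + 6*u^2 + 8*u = (u)*(u^2 + 6*u + 8) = u*(u + 2)*(u + 4)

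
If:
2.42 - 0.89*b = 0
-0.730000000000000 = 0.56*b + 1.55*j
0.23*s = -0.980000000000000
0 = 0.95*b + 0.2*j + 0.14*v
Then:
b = 2.72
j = -1.45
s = -4.26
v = -16.37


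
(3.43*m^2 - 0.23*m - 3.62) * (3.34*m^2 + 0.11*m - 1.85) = 11.4562*m^4 - 0.3909*m^3 - 18.4616*m^2 + 0.0273*m + 6.697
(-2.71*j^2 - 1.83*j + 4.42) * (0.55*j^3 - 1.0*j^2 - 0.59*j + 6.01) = -1.4905*j^5 + 1.7035*j^4 + 5.8599*j^3 - 19.6274*j^2 - 13.6061*j + 26.5642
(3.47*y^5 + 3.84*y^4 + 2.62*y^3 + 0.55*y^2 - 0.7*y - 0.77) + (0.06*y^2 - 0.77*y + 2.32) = 3.47*y^5 + 3.84*y^4 + 2.62*y^3 + 0.61*y^2 - 1.47*y + 1.55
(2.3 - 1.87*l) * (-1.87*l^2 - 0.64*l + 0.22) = 3.4969*l^3 - 3.1042*l^2 - 1.8834*l + 0.506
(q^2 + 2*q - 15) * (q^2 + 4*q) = q^4 + 6*q^3 - 7*q^2 - 60*q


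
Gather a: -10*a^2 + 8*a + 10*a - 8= -10*a^2 + 18*a - 8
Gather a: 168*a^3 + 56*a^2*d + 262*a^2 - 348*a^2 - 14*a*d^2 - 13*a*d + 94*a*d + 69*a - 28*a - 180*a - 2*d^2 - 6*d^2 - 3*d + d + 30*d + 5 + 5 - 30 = 168*a^3 + a^2*(56*d - 86) + a*(-14*d^2 + 81*d - 139) - 8*d^2 + 28*d - 20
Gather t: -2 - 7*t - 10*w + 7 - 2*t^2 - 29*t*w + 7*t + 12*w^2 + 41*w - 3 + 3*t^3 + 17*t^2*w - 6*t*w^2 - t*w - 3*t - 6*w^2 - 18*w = 3*t^3 + t^2*(17*w - 2) + t*(-6*w^2 - 30*w - 3) + 6*w^2 + 13*w + 2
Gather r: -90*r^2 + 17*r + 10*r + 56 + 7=-90*r^2 + 27*r + 63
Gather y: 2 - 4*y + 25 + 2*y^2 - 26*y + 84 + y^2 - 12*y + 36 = 3*y^2 - 42*y + 147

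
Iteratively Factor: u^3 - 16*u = (u)*(u^2 - 16) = u*(u + 4)*(u - 4)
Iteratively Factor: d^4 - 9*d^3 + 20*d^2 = (d)*(d^3 - 9*d^2 + 20*d) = d*(d - 5)*(d^2 - 4*d) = d^2*(d - 5)*(d - 4)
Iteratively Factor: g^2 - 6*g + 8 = (g - 4)*(g - 2)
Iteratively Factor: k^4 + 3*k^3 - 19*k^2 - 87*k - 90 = (k + 3)*(k^3 - 19*k - 30) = (k - 5)*(k + 3)*(k^2 + 5*k + 6) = (k - 5)*(k + 3)^2*(k + 2)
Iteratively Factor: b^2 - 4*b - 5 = (b - 5)*(b + 1)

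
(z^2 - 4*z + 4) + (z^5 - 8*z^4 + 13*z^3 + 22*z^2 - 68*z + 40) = z^5 - 8*z^4 + 13*z^3 + 23*z^2 - 72*z + 44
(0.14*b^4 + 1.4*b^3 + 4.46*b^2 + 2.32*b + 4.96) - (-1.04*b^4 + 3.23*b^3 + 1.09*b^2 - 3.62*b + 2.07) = 1.18*b^4 - 1.83*b^3 + 3.37*b^2 + 5.94*b + 2.89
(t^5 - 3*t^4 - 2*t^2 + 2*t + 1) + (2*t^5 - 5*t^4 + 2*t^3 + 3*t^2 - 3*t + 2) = 3*t^5 - 8*t^4 + 2*t^3 + t^2 - t + 3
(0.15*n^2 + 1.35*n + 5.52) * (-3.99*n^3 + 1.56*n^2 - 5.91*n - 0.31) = -0.5985*n^5 - 5.1525*n^4 - 20.8053*n^3 + 0.5862*n^2 - 33.0417*n - 1.7112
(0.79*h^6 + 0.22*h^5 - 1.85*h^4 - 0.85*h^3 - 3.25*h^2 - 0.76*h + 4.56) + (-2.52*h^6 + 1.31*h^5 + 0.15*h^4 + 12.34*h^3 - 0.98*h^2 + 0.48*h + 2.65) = -1.73*h^6 + 1.53*h^5 - 1.7*h^4 + 11.49*h^3 - 4.23*h^2 - 0.28*h + 7.21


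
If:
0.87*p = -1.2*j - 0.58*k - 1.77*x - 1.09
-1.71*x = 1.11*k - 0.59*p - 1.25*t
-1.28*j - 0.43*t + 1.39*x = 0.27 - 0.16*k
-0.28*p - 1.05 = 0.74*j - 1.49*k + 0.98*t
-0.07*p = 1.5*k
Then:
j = -0.45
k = -0.02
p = 0.38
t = -0.86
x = -0.49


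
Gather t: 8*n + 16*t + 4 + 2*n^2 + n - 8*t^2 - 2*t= 2*n^2 + 9*n - 8*t^2 + 14*t + 4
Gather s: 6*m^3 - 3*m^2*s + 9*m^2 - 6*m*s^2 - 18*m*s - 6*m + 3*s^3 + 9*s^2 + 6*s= 6*m^3 + 9*m^2 - 6*m + 3*s^3 + s^2*(9 - 6*m) + s*(-3*m^2 - 18*m + 6)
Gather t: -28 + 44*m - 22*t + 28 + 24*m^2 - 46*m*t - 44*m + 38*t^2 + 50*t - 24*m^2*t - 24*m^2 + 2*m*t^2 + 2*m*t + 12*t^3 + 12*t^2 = 12*t^3 + t^2*(2*m + 50) + t*(-24*m^2 - 44*m + 28)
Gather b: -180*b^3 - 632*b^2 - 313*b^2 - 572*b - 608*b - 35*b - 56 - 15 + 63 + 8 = -180*b^3 - 945*b^2 - 1215*b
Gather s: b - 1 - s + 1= b - s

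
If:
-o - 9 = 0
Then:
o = -9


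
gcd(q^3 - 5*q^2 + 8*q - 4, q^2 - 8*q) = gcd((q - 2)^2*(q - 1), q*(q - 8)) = 1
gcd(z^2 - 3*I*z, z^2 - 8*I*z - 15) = z - 3*I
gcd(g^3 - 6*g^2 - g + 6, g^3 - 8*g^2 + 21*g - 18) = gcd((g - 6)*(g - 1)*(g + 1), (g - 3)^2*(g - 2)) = 1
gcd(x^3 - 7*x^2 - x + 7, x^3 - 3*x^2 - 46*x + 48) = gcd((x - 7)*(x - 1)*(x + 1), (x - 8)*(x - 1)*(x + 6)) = x - 1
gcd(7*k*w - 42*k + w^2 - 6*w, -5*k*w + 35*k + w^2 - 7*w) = 1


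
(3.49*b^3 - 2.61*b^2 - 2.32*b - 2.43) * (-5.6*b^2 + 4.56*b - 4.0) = -19.544*b^5 + 30.5304*b^4 - 12.8696*b^3 + 13.4688*b^2 - 1.8008*b + 9.72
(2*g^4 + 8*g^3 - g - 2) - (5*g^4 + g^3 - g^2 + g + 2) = -3*g^4 + 7*g^3 + g^2 - 2*g - 4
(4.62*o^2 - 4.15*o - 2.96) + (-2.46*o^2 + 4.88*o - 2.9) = 2.16*o^2 + 0.73*o - 5.86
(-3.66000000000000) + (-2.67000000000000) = -6.33000000000000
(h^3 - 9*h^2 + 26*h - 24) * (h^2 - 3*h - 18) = h^5 - 12*h^4 + 35*h^3 + 60*h^2 - 396*h + 432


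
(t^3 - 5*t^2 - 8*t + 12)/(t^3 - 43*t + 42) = (t + 2)/(t + 7)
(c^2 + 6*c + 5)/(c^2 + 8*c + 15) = (c + 1)/(c + 3)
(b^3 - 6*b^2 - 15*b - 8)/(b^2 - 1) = (b^2 - 7*b - 8)/(b - 1)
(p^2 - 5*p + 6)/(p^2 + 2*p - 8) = (p - 3)/(p + 4)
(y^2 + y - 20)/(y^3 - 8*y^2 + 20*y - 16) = (y + 5)/(y^2 - 4*y + 4)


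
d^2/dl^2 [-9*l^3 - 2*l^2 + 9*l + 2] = -54*l - 4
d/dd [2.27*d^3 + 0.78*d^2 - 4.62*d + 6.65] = 6.81*d^2 + 1.56*d - 4.62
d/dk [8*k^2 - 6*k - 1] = 16*k - 6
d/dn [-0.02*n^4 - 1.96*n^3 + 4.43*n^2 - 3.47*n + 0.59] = -0.08*n^3 - 5.88*n^2 + 8.86*n - 3.47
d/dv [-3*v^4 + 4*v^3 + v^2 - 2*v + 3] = -12*v^3 + 12*v^2 + 2*v - 2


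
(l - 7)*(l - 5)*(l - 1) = l^3 - 13*l^2 + 47*l - 35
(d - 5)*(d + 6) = d^2 + d - 30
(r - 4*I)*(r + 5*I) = r^2 + I*r + 20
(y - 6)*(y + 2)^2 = y^3 - 2*y^2 - 20*y - 24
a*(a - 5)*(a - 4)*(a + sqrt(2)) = a^4 - 9*a^3 + sqrt(2)*a^3 - 9*sqrt(2)*a^2 + 20*a^2 + 20*sqrt(2)*a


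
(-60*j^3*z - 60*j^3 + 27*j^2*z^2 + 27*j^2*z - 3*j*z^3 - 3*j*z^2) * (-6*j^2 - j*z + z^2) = 360*j^5*z + 360*j^5 - 102*j^4*z^2 - 102*j^4*z - 69*j^3*z^3 - 69*j^3*z^2 + 30*j^2*z^4 + 30*j^2*z^3 - 3*j*z^5 - 3*j*z^4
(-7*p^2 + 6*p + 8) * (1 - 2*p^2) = 14*p^4 - 12*p^3 - 23*p^2 + 6*p + 8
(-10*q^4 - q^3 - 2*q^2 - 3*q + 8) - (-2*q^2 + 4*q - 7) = -10*q^4 - q^3 - 7*q + 15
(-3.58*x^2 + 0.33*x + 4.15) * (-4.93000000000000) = 17.6494*x^2 - 1.6269*x - 20.4595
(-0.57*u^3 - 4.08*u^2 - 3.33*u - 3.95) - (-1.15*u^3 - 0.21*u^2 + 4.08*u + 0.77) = 0.58*u^3 - 3.87*u^2 - 7.41*u - 4.72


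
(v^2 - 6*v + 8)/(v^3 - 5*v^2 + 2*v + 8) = 1/(v + 1)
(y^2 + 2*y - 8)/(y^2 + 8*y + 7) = (y^2 + 2*y - 8)/(y^2 + 8*y + 7)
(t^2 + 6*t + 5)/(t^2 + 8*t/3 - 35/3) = 3*(t + 1)/(3*t - 7)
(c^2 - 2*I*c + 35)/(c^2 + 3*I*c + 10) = (c - 7*I)/(c - 2*I)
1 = 1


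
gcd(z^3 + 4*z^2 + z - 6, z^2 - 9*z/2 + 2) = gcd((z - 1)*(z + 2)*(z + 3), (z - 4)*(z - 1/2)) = 1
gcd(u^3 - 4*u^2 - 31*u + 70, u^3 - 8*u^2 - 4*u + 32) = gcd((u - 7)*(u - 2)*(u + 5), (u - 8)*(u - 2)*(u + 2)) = u - 2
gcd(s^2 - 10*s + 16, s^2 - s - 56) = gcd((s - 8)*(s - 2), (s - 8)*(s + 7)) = s - 8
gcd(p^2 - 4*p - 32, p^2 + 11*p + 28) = p + 4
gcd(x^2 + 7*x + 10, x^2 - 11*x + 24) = 1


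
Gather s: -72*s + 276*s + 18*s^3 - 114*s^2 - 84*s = 18*s^3 - 114*s^2 + 120*s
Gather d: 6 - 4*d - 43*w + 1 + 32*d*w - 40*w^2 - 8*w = d*(32*w - 4) - 40*w^2 - 51*w + 7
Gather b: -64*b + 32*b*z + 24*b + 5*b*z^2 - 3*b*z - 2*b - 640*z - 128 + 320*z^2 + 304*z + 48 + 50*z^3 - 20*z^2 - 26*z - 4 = b*(5*z^2 + 29*z - 42) + 50*z^3 + 300*z^2 - 362*z - 84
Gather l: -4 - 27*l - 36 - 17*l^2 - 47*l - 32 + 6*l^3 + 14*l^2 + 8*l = 6*l^3 - 3*l^2 - 66*l - 72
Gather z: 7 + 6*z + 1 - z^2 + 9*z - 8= -z^2 + 15*z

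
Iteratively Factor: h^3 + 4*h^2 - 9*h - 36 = (h + 3)*(h^2 + h - 12) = (h - 3)*(h + 3)*(h + 4)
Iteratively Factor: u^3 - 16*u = (u - 4)*(u^2 + 4*u) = u*(u - 4)*(u + 4)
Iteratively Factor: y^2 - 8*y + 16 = (y - 4)*(y - 4)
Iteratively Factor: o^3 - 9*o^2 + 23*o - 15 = (o - 1)*(o^2 - 8*o + 15) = (o - 3)*(o - 1)*(o - 5)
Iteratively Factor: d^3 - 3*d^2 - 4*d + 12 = (d + 2)*(d^2 - 5*d + 6) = (d - 3)*(d + 2)*(d - 2)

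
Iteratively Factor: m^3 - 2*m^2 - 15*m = (m + 3)*(m^2 - 5*m) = m*(m + 3)*(m - 5)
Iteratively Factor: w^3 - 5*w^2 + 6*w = (w)*(w^2 - 5*w + 6) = w*(w - 3)*(w - 2)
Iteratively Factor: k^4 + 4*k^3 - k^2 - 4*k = (k + 4)*(k^3 - k) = (k + 1)*(k + 4)*(k^2 - k) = k*(k + 1)*(k + 4)*(k - 1)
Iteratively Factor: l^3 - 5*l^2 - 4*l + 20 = (l + 2)*(l^2 - 7*l + 10) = (l - 2)*(l + 2)*(l - 5)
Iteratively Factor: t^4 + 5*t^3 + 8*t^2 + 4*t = (t + 2)*(t^3 + 3*t^2 + 2*t) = (t + 1)*(t + 2)*(t^2 + 2*t) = (t + 1)*(t + 2)^2*(t)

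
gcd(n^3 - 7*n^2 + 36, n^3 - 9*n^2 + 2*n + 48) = n^2 - n - 6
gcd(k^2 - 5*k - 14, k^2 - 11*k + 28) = k - 7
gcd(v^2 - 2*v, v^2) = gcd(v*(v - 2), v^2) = v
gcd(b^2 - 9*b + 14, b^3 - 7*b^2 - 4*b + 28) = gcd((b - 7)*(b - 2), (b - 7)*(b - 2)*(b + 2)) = b^2 - 9*b + 14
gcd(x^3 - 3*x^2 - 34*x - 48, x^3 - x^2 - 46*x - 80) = x^2 - 6*x - 16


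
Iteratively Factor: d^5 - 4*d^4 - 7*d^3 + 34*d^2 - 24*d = (d - 2)*(d^4 - 2*d^3 - 11*d^2 + 12*d) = (d - 2)*(d + 3)*(d^3 - 5*d^2 + 4*d) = d*(d - 2)*(d + 3)*(d^2 - 5*d + 4) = d*(d - 2)*(d - 1)*(d + 3)*(d - 4)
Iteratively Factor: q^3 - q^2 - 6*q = (q)*(q^2 - q - 6) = q*(q - 3)*(q + 2)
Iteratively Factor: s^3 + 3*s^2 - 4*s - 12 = (s + 3)*(s^2 - 4) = (s - 2)*(s + 3)*(s + 2)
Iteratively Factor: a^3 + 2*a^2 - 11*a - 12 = (a + 1)*(a^2 + a - 12) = (a - 3)*(a + 1)*(a + 4)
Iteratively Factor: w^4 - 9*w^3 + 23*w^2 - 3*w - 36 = (w - 3)*(w^3 - 6*w^2 + 5*w + 12) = (w - 3)^2*(w^2 - 3*w - 4) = (w - 3)^2*(w + 1)*(w - 4)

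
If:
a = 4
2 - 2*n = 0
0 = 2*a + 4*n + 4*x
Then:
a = 4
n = 1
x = -3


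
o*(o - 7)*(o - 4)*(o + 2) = o^4 - 9*o^3 + 6*o^2 + 56*o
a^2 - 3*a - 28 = (a - 7)*(a + 4)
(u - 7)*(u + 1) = u^2 - 6*u - 7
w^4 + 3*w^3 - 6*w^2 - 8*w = w*(w - 2)*(w + 1)*(w + 4)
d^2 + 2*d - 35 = (d - 5)*(d + 7)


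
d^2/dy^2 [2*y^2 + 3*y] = 4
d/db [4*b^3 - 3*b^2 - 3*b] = 12*b^2 - 6*b - 3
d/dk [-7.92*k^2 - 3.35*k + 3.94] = -15.84*k - 3.35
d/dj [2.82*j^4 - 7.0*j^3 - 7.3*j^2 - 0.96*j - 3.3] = 11.28*j^3 - 21.0*j^2 - 14.6*j - 0.96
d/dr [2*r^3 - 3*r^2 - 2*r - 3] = 6*r^2 - 6*r - 2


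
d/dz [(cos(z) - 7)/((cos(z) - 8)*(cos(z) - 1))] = (cos(z)^2 - 14*cos(z) + 55)*sin(z)/((cos(z) - 8)^2*(cos(z) - 1)^2)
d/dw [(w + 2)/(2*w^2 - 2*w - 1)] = (-2*w^2 - 8*w + 3)/(4*w^4 - 8*w^3 + 4*w + 1)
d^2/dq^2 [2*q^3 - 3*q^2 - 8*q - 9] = 12*q - 6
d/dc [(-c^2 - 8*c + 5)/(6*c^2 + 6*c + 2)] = (21*c^2 - 32*c - 23)/(2*(9*c^4 + 18*c^3 + 15*c^2 + 6*c + 1))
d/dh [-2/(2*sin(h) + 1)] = 4*cos(h)/(2*sin(h) + 1)^2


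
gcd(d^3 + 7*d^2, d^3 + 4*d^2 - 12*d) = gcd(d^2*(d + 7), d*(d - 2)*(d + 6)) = d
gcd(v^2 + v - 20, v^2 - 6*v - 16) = 1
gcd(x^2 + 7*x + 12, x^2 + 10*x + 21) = x + 3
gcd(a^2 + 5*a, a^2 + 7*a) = a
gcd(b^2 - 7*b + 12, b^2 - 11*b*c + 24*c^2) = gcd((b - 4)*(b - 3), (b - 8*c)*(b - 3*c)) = 1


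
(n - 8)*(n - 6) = n^2 - 14*n + 48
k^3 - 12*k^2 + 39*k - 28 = (k - 7)*(k - 4)*(k - 1)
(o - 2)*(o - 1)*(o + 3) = o^3 - 7*o + 6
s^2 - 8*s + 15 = (s - 5)*(s - 3)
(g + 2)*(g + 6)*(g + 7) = g^3 + 15*g^2 + 68*g + 84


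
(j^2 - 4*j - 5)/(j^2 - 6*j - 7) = (j - 5)/(j - 7)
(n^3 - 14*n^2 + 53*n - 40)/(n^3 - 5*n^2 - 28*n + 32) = (n - 5)/(n + 4)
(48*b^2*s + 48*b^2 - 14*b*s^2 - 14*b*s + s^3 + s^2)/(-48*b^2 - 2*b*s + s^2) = (-6*b*s - 6*b + s^2 + s)/(6*b + s)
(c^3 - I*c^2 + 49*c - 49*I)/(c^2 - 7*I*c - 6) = (c^2 + 49)/(c - 6*I)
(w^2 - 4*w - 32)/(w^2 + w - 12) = (w - 8)/(w - 3)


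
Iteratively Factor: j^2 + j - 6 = (j + 3)*(j - 2)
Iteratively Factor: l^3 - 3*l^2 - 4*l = (l)*(l^2 - 3*l - 4) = l*(l - 4)*(l + 1)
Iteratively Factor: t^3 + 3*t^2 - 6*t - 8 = (t - 2)*(t^2 + 5*t + 4) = (t - 2)*(t + 4)*(t + 1)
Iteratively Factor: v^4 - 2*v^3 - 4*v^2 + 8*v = (v)*(v^3 - 2*v^2 - 4*v + 8) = v*(v - 2)*(v^2 - 4) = v*(v - 2)^2*(v + 2)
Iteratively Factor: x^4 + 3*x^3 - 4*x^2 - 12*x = (x + 2)*(x^3 + x^2 - 6*x) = (x + 2)*(x + 3)*(x^2 - 2*x) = x*(x + 2)*(x + 3)*(x - 2)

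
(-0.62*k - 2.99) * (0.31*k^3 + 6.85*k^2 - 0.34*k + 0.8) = -0.1922*k^4 - 5.1739*k^3 - 20.2707*k^2 + 0.5206*k - 2.392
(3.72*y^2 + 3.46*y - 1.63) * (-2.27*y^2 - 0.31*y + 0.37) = -8.4444*y^4 - 9.0074*y^3 + 4.0039*y^2 + 1.7855*y - 0.6031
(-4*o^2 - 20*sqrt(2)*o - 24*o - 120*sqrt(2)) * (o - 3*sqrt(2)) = -4*o^3 - 24*o^2 - 8*sqrt(2)*o^2 - 48*sqrt(2)*o + 120*o + 720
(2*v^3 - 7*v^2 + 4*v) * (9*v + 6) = 18*v^4 - 51*v^3 - 6*v^2 + 24*v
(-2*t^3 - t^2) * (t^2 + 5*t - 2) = -2*t^5 - 11*t^4 - t^3 + 2*t^2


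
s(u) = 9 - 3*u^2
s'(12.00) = -72.00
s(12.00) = -423.00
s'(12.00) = -72.00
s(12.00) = -423.00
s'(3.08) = -18.48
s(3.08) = -19.46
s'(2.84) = -17.04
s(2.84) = -15.20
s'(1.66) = -9.96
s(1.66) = 0.73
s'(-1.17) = 7.02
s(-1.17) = 4.89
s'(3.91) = -23.46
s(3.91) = -36.86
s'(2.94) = -17.64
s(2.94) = -16.93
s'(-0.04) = 0.24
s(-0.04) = 9.00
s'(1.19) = -7.14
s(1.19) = 4.75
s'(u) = -6*u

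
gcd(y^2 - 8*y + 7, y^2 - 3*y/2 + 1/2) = y - 1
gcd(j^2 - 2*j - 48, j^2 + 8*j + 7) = 1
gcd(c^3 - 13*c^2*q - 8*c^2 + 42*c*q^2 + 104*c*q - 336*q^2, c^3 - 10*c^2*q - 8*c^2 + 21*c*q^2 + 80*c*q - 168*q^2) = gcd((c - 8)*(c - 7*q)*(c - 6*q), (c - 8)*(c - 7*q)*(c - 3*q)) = -c^2 + 7*c*q + 8*c - 56*q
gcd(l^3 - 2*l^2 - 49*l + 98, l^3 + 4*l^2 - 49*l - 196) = l^2 - 49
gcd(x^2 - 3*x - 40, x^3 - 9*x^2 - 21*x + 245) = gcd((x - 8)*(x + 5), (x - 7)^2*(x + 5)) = x + 5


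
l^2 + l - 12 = (l - 3)*(l + 4)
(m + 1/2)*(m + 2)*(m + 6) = m^3 + 17*m^2/2 + 16*m + 6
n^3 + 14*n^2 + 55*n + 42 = (n + 1)*(n + 6)*(n + 7)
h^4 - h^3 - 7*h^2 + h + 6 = (h - 3)*(h - 1)*(h + 1)*(h + 2)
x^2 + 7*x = x*(x + 7)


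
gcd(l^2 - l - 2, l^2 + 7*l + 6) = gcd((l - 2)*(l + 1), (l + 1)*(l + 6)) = l + 1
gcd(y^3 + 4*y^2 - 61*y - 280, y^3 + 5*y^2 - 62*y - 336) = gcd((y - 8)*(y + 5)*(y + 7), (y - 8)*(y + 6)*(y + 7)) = y^2 - y - 56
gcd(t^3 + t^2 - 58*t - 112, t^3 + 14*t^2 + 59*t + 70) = t^2 + 9*t + 14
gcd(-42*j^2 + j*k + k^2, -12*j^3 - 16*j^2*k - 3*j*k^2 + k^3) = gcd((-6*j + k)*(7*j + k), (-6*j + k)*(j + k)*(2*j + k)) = 6*j - k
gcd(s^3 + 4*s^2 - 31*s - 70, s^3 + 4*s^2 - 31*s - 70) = s^3 + 4*s^2 - 31*s - 70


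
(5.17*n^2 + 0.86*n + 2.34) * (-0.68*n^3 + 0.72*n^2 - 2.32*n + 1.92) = -3.5156*n^5 + 3.1376*n^4 - 12.9664*n^3 + 9.616*n^2 - 3.7776*n + 4.4928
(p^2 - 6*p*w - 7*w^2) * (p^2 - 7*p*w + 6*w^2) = p^4 - 13*p^3*w + 41*p^2*w^2 + 13*p*w^3 - 42*w^4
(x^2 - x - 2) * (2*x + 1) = 2*x^3 - x^2 - 5*x - 2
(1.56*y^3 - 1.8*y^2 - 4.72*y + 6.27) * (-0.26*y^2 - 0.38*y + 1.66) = -0.4056*y^5 - 0.1248*y^4 + 4.5008*y^3 - 2.8246*y^2 - 10.2178*y + 10.4082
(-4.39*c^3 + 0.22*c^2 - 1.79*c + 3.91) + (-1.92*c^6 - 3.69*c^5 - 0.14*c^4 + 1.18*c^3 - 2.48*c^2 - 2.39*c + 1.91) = -1.92*c^6 - 3.69*c^5 - 0.14*c^4 - 3.21*c^3 - 2.26*c^2 - 4.18*c + 5.82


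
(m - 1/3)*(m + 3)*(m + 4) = m^3 + 20*m^2/3 + 29*m/3 - 4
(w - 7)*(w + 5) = w^2 - 2*w - 35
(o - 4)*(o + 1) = o^2 - 3*o - 4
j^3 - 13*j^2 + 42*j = j*(j - 7)*(j - 6)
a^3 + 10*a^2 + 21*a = a*(a + 3)*(a + 7)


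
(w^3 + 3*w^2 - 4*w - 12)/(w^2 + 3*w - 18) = (w^3 + 3*w^2 - 4*w - 12)/(w^2 + 3*w - 18)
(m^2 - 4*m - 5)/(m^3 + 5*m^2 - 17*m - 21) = (m - 5)/(m^2 + 4*m - 21)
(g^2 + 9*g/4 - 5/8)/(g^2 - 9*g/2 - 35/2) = (g - 1/4)/(g - 7)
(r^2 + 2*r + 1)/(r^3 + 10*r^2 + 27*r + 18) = (r + 1)/(r^2 + 9*r + 18)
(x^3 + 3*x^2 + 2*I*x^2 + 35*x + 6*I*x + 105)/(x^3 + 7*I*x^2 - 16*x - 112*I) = (x^2 + x*(3 - 5*I) - 15*I)/(x^2 - 16)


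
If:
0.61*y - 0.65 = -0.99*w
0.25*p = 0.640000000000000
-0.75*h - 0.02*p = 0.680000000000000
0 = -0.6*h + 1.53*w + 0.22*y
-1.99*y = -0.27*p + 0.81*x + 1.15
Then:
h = -0.97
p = 2.56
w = -0.70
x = -5.97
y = 2.20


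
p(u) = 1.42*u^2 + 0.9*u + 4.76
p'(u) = 2.84*u + 0.9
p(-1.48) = 6.54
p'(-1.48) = -3.30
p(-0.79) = 4.94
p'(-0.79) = -1.34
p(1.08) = 7.39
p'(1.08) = 3.97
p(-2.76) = 13.09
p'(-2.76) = -6.94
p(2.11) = 12.98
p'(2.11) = 6.89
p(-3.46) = 18.65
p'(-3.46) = -8.93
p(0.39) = 5.33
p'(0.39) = 2.01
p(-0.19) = 4.64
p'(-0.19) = 0.36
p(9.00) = 127.88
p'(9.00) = 26.46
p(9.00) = 127.88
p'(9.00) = 26.46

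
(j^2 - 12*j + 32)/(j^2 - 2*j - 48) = (j - 4)/(j + 6)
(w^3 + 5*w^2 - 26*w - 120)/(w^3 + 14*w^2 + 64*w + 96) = (w - 5)/(w + 4)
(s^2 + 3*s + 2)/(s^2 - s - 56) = (s^2 + 3*s + 2)/(s^2 - s - 56)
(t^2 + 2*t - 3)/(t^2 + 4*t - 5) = (t + 3)/(t + 5)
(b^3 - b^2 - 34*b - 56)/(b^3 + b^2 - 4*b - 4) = (b^2 - 3*b - 28)/(b^2 - b - 2)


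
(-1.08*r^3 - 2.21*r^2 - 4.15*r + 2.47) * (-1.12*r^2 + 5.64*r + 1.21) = 1.2096*r^5 - 3.616*r^4 - 9.1232*r^3 - 28.8465*r^2 + 8.9093*r + 2.9887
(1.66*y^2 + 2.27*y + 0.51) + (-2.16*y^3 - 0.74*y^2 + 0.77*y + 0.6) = -2.16*y^3 + 0.92*y^2 + 3.04*y + 1.11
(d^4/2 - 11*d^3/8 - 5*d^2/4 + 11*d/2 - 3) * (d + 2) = d^5/2 - 3*d^4/8 - 4*d^3 + 3*d^2 + 8*d - 6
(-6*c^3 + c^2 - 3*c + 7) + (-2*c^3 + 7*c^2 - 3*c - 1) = -8*c^3 + 8*c^2 - 6*c + 6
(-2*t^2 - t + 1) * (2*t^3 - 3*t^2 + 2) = -4*t^5 + 4*t^4 + 5*t^3 - 7*t^2 - 2*t + 2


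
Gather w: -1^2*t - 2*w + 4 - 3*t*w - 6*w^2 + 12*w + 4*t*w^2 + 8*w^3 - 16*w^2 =-t + 8*w^3 + w^2*(4*t - 22) + w*(10 - 3*t) + 4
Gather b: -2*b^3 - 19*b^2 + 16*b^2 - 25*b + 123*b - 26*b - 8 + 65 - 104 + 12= -2*b^3 - 3*b^2 + 72*b - 35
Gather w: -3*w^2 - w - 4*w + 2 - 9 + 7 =-3*w^2 - 5*w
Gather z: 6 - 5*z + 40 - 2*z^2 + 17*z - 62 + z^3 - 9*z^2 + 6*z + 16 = z^3 - 11*z^2 + 18*z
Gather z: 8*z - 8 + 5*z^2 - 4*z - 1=5*z^2 + 4*z - 9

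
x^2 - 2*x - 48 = (x - 8)*(x + 6)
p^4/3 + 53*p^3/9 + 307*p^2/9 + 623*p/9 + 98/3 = (p/3 + 1)*(p + 2/3)*(p + 7)^2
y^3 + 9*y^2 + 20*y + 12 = (y + 1)*(y + 2)*(y + 6)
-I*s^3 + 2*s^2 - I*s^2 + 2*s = s*(s + 2*I)*(-I*s - I)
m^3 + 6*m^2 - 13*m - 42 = (m - 3)*(m + 2)*(m + 7)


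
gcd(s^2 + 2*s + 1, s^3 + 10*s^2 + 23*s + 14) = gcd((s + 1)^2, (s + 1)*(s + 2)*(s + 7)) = s + 1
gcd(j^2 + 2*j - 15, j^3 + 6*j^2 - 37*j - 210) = j + 5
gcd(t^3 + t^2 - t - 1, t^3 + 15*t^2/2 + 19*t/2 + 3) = t + 1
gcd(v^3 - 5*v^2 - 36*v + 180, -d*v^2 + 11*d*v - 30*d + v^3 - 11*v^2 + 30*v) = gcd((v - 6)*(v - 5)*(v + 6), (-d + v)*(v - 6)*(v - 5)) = v^2 - 11*v + 30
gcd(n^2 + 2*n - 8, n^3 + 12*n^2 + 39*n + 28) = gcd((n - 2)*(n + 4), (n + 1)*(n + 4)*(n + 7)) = n + 4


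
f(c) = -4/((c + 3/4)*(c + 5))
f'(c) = 4/((c + 3/4)*(c + 5)^2) + 4/((c + 3/4)^2*(c + 5))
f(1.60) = -0.26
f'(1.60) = 0.15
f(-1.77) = 1.21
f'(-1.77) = 0.81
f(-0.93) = 5.46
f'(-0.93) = 28.99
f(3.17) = -0.12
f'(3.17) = 0.05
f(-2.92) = 0.89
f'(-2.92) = -0.02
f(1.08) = -0.36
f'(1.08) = 0.26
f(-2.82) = 0.89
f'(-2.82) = 0.02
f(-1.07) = 3.18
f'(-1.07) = 9.13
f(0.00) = -1.07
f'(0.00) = 1.64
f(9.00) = -0.03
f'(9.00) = 0.01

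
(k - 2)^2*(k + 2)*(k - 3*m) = k^4 - 3*k^3*m - 2*k^3 + 6*k^2*m - 4*k^2 + 12*k*m + 8*k - 24*m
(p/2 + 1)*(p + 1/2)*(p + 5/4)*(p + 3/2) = p^4/2 + 21*p^3/8 + 39*p^2/8 + 119*p/32 + 15/16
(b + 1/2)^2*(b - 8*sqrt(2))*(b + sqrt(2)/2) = b^4 - 15*sqrt(2)*b^3/2 + b^3 - 15*sqrt(2)*b^2/2 - 31*b^2/4 - 8*b - 15*sqrt(2)*b/8 - 2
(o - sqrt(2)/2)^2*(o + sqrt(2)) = o^3 - 3*o/2 + sqrt(2)/2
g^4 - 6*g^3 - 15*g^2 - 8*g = g*(g - 8)*(g + 1)^2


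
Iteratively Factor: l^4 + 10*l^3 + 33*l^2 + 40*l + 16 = (l + 1)*(l^3 + 9*l^2 + 24*l + 16) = (l + 1)*(l + 4)*(l^2 + 5*l + 4) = (l + 1)^2*(l + 4)*(l + 4)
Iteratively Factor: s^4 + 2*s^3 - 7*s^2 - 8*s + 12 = (s + 2)*(s^3 - 7*s + 6) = (s - 1)*(s + 2)*(s^2 + s - 6) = (s - 1)*(s + 2)*(s + 3)*(s - 2)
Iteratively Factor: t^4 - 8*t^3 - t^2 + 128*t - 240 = (t - 5)*(t^3 - 3*t^2 - 16*t + 48) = (t - 5)*(t + 4)*(t^2 - 7*t + 12) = (t - 5)*(t - 4)*(t + 4)*(t - 3)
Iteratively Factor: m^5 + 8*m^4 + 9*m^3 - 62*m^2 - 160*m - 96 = (m - 3)*(m^4 + 11*m^3 + 42*m^2 + 64*m + 32) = (m - 3)*(m + 4)*(m^3 + 7*m^2 + 14*m + 8) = (m - 3)*(m + 4)^2*(m^2 + 3*m + 2) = (m - 3)*(m + 1)*(m + 4)^2*(m + 2)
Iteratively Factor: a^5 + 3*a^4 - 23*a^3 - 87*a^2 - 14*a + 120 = (a + 3)*(a^4 - 23*a^2 - 18*a + 40) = (a + 3)*(a + 4)*(a^3 - 4*a^2 - 7*a + 10) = (a + 2)*(a + 3)*(a + 4)*(a^2 - 6*a + 5) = (a - 1)*(a + 2)*(a + 3)*(a + 4)*(a - 5)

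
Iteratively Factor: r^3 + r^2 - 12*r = (r)*(r^2 + r - 12) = r*(r + 4)*(r - 3)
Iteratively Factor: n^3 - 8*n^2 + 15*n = (n)*(n^2 - 8*n + 15) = n*(n - 3)*(n - 5)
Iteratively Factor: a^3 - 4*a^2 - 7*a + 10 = (a + 2)*(a^2 - 6*a + 5) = (a - 1)*(a + 2)*(a - 5)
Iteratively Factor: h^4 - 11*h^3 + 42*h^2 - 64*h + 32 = (h - 1)*(h^3 - 10*h^2 + 32*h - 32) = (h - 4)*(h - 1)*(h^2 - 6*h + 8) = (h - 4)^2*(h - 1)*(h - 2)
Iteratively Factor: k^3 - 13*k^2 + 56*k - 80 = (k - 4)*(k^2 - 9*k + 20) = (k - 4)^2*(k - 5)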